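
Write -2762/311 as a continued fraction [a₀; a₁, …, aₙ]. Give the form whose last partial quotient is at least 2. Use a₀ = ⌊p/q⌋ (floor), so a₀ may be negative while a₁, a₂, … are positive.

[-9; 8, 2, 2, 7]

-2762 = -9×311 + 37
311 = 8×37 + 15
37 = 2×15 + 7
15 = 2×7 + 1
7 = 7×1 + 0  (stop)
So -2762/311 = [-9; 8, 2, 2, 7].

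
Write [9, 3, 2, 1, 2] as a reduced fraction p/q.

251/27

Using pₖ = aₖpₖ₋₁ + pₖ₋₂ and qₖ = aₖqₖ₋₁ + qₖ₋₂:
  k=0: a=9, p=9, q=1
  k=1: a=3, p=28, q=3
  k=2: a=2, p=65, q=7
  k=3: a=1, p=93, q=10
  k=4: a=2, p=251, q=27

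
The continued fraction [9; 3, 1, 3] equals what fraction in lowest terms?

139/15

Using pₖ = aₖpₖ₋₁ + pₖ₋₂ and qₖ = aₖqₖ₋₁ + qₖ₋₂:
  k=0: a=9, p=9, q=1
  k=1: a=3, p=28, q=3
  k=2: a=1, p=37, q=4
  k=3: a=3, p=139, q=15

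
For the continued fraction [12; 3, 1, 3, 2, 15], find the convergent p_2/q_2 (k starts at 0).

49/4

Using pₖ = aₖpₖ₋₁ + pₖ₋₂, qₖ = aₖqₖ₋₁ + qₖ₋₂ (with p₋₁=1, p₋₂=0, q₋₁=0, q₋₂=1):
  k=0: a=12, p=12, q=1
  k=1: a=3, p=37, q=3
  k=2: a=1, p=49, q=4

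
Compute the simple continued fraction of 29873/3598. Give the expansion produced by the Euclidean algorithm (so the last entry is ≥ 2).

[8; 3, 3, 3, 2, 4, 3, 3]

29873 = 8·3598 + 1089
3598 = 3·1089 + 331
1089 = 3·331 + 96
331 = 3·96 + 43
96 = 2·43 + 10
43 = 4·10 + 3
10 = 3·3 + 1
3 = 3·1 + 0  (stop)
So 29873/3598 = [8; 3, 3, 3, 2, 4, 3, 3].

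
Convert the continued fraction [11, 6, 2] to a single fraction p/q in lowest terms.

145/13

Fold from the inside: start with 2/1.
  6 + 1/2 = 13/2
  11 + 2/13 = 145/13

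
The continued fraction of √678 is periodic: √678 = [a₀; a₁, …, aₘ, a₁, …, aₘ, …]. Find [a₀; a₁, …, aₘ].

a₀ = ⌊√678⌋ = 26.
With m₀=0, d₀=1 and mₖ₊₁ = dₖaₖ − mₖ, dₖ₊₁ = (n − mₖ₊₁²)/dₖ, aₖ₊₁ = ⌊(a₀+mₖ₊₁)/dₖ₊₁⌋:
  k=1: m=26, d=2, a=26
  k=2: m=26, d=1, a=52
d=1 and a=2a₀=52 at k=2, so the next step gives (m, d) = (26, 2) again — its k=1 value — and the period has length 2.

[26; 26, 52]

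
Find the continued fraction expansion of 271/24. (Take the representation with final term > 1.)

[11; 3, 2, 3]

271 = 11*24 + 7
24 = 3*7 + 3
7 = 2*3 + 1
3 = 3*1 + 0  (stop)
So 271/24 = [11; 3, 2, 3].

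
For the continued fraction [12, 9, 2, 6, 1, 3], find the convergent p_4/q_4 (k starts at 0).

1719/142

Using pₖ = aₖpₖ₋₁ + pₖ₋₂, qₖ = aₖqₖ₋₁ + qₖ₋₂ (with p₋₁=1, p₋₂=0, q₋₁=0, q₋₂=1):
  k=0: a=12, p=12, q=1
  k=1: a=9, p=109, q=9
  k=2: a=2, p=230, q=19
  k=3: a=6, p=1489, q=123
  k=4: a=1, p=1719, q=142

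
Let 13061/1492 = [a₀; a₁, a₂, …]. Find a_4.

3

13061 = 8·1492 + 1125   →  a_0 = 8
1492 = 1·1125 + 367   →  a_1 = 1
1125 = 3·367 + 24   →  a_2 = 3
367 = 15·24 + 7   →  a_3 = 15
24 = 3·7 + 3   →  a_4 = 3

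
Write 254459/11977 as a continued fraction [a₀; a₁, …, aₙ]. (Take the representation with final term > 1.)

[21; 4, 14, 13, 16]

254459 = 21·11977 + 2942
11977 = 4·2942 + 209
2942 = 14·209 + 16
209 = 13·16 + 1
16 = 16·1 + 0  (stop)
So 254459/11977 = [21; 4, 14, 13, 16].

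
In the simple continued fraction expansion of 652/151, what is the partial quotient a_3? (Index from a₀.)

1

652 = 4·151 + 48   →  a_0 = 4
151 = 3·48 + 7   →  a_1 = 3
48 = 6·7 + 6   →  a_2 = 6
7 = 1·6 + 1   →  a_3 = 1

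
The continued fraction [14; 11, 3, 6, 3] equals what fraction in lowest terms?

9566/679

Using pₖ = aₖpₖ₋₁ + pₖ₋₂ and qₖ = aₖqₖ₋₁ + qₖ₋₂:
  k=0: a=14, p=14, q=1
  k=1: a=11, p=155, q=11
  k=2: a=3, p=479, q=34
  k=3: a=6, p=3029, q=215
  k=4: a=3, p=9566, q=679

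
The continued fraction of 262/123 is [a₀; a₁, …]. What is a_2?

1

262 = 2·123 + 16   →  a_0 = 2
123 = 7·16 + 11   →  a_1 = 7
16 = 1·11 + 5   →  a_2 = 1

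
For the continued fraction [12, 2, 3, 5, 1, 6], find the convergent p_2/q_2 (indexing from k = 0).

Using pₖ = aₖpₖ₋₁ + pₖ₋₂, qₖ = aₖqₖ₋₁ + qₖ₋₂ (with p₋₁=1, p₋₂=0, q₋₁=0, q₋₂=1):
  k=0: a=12, p=12, q=1
  k=1: a=2, p=25, q=2
  k=2: a=3, p=87, q=7

87/7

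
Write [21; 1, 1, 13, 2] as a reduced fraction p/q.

Fold from the inside: start with 2/1.
  13 + 1/2 = 27/2
  1 + 2/27 = 29/27
  1 + 27/29 = 56/29
  21 + 29/56 = 1205/56

1205/56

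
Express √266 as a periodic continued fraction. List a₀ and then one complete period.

[16; 3, 4, 3, 32]

a₀ = ⌊√266⌋ = 16.
With m₀=0, d₀=1 and mₖ₊₁ = dₖaₖ − mₖ, dₖ₊₁ = (n − mₖ₊₁²)/dₖ, aₖ₊₁ = ⌊(a₀+mₖ₊₁)/dₖ₊₁⌋:
  k=1: m=16, d=10, a=3
  k=2: m=14, d=7, a=4
  k=3: m=14, d=10, a=3
  k=4: m=16, d=1, a=32
d=1 and a=2a₀=32 at k=4, so the next step gives (m, d) = (16, 10) again — its k=1 value — and the period has length 4.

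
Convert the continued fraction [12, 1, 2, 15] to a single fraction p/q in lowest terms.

583/46

Fold from the inside: start with 15/1.
  2 + 1/15 = 31/15
  1 + 15/31 = 46/31
  12 + 31/46 = 583/46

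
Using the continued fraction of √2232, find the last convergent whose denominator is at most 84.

√2232 = [47; 4, 10, 4, 94, …] (period length 4).
Convergents:
  p_0/q_0 = 47/1
  p_1/q_1 = 189/4
  p_2/q_2 = 1937/41
  p_3/q_3 = 7937/168
q_2 = 41 ≤ 84 < 168 = q_3, so the answer is 1937/41.

1937/41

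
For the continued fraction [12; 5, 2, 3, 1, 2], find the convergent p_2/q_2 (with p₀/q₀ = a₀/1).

134/11

Using pₖ = aₖpₖ₋₁ + pₖ₋₂, qₖ = aₖqₖ₋₁ + qₖ₋₂ (with p₋₁=1, p₋₂=0, q₋₁=0, q₋₂=1):
  k=0: a=12, p=12, q=1
  k=1: a=5, p=61, q=5
  k=2: a=2, p=134, q=11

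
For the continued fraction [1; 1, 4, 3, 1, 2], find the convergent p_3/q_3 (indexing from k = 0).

Using pₖ = aₖpₖ₋₁ + pₖ₋₂, qₖ = aₖqₖ₋₁ + qₖ₋₂ (with p₋₁=1, p₋₂=0, q₋₁=0, q₋₂=1):
  k=0: a=1, p=1, q=1
  k=1: a=1, p=2, q=1
  k=2: a=4, p=9, q=5
  k=3: a=3, p=29, q=16

29/16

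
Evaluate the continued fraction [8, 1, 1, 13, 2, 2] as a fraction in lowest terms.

Fold from the inside: start with 2/1.
  2 + 1/2 = 5/2
  13 + 2/5 = 67/5
  1 + 5/67 = 72/67
  1 + 67/72 = 139/72
  8 + 72/139 = 1184/139

1184/139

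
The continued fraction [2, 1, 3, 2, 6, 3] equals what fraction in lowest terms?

508/183

Using pₖ = aₖpₖ₋₁ + pₖ₋₂ and qₖ = aₖqₖ₋₁ + qₖ₋₂:
  k=0: a=2, p=2, q=1
  k=1: a=1, p=3, q=1
  k=2: a=3, p=11, q=4
  k=3: a=2, p=25, q=9
  k=4: a=6, p=161, q=58
  k=5: a=3, p=508, q=183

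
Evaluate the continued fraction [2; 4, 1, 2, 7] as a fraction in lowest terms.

228/103

Fold from the inside: start with 7/1.
  2 + 1/7 = 15/7
  1 + 7/15 = 22/15
  4 + 15/22 = 103/22
  2 + 22/103 = 228/103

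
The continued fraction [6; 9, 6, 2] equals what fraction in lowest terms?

727/119

Fold from the inside: start with 2/1.
  6 + 1/2 = 13/2
  9 + 2/13 = 119/13
  6 + 13/119 = 727/119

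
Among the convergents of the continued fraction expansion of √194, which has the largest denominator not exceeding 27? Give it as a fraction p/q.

195/14

√194 = [13; 1, 12, 1, 26, …] (period length 4).
Convergents:
  p_0/q_0 = 13/1
  p_1/q_1 = 14/1
  p_2/q_2 = 181/13
  p_3/q_3 = 195/14
  p_4/q_4 = 5251/377
q_3 = 14 ≤ 27 < 377 = q_4, so the answer is 195/14.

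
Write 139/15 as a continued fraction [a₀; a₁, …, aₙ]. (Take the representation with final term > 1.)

139 = 9*15 + 4
15 = 3*4 + 3
4 = 1*3 + 1
3 = 3*1 + 0  (stop)
So 139/15 = [9; 3, 1, 3].

[9; 3, 1, 3]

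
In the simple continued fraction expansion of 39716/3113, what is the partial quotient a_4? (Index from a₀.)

39716 = 12·3113 + 2360   →  a_0 = 12
3113 = 1·2360 + 753   →  a_1 = 1
2360 = 3·753 + 101   →  a_2 = 3
753 = 7·101 + 46   →  a_3 = 7
101 = 2·46 + 9   →  a_4 = 2

2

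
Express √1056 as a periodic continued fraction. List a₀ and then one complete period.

a₀ = ⌊√1056⌋ = 32.
With m₀=0, d₀=1 and mₖ₊₁ = dₖaₖ − mₖ, dₖ₊₁ = (n − mₖ₊₁²)/dₖ, aₖ₊₁ = ⌊(a₀+mₖ₊₁)/dₖ₊₁⌋:
  k=1: m=32, d=32, a=2
  k=2: m=32, d=1, a=64
d=1 and a=2a₀=64 at k=2, so the next step gives (m, d) = (32, 32) again — its k=1 value — and the period has length 2.

[32; 2, 64]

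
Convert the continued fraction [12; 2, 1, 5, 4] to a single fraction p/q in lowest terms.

Fold from the inside: start with 4/1.
  5 + 1/4 = 21/4
  1 + 4/21 = 25/21
  2 + 21/25 = 71/25
  12 + 25/71 = 877/71

877/71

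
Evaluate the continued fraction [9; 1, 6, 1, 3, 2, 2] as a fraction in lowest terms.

Fold from the inside: start with 2/1.
  2 + 1/2 = 5/2
  3 + 2/5 = 17/5
  1 + 5/17 = 22/17
  6 + 17/22 = 149/22
  1 + 22/149 = 171/149
  9 + 149/171 = 1688/171

1688/171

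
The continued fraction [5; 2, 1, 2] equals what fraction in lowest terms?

Using pₖ = aₖpₖ₋₁ + pₖ₋₂ and qₖ = aₖqₖ₋₁ + qₖ₋₂:
  k=0: a=5, p=5, q=1
  k=1: a=2, p=11, q=2
  k=2: a=1, p=16, q=3
  k=3: a=2, p=43, q=8

43/8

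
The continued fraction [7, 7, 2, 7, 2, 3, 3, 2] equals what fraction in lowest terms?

Using pₖ = aₖpₖ₋₁ + pₖ₋₂ and qₖ = aₖqₖ₋₁ + qₖ₋₂:
  k=0: a=7, p=7, q=1
  k=1: a=7, p=50, q=7
  k=2: a=2, p=107, q=15
  k=3: a=7, p=799, q=112
  k=4: a=2, p=1705, q=239
  k=5: a=3, p=5914, q=829
  k=6: a=3, p=19447, q=2726
  k=7: a=2, p=44808, q=6281

44808/6281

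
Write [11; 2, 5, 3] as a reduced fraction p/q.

Fold from the inside: start with 3/1.
  5 + 1/3 = 16/3
  2 + 3/16 = 35/16
  11 + 16/35 = 401/35

401/35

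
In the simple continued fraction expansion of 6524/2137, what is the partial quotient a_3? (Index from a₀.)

10

6524 = 3·2137 + 113   →  a_0 = 3
2137 = 18·113 + 103   →  a_1 = 18
113 = 1·103 + 10   →  a_2 = 1
103 = 10·10 + 3   →  a_3 = 10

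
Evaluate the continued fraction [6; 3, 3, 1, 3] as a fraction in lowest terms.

309/49

Fold from the inside: start with 3/1.
  1 + 1/3 = 4/3
  3 + 3/4 = 15/4
  3 + 4/15 = 49/15
  6 + 15/49 = 309/49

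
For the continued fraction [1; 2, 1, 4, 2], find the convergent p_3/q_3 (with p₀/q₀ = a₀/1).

Using pₖ = aₖpₖ₋₁ + pₖ₋₂, qₖ = aₖqₖ₋₁ + qₖ₋₂ (with p₋₁=1, p₋₂=0, q₋₁=0, q₋₂=1):
  k=0: a=1, p=1, q=1
  k=1: a=2, p=3, q=2
  k=2: a=1, p=4, q=3
  k=3: a=4, p=19, q=14

19/14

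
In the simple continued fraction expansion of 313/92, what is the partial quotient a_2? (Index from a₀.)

2

313 = 3·92 + 37   →  a_0 = 3
92 = 2·37 + 18   →  a_1 = 2
37 = 2·18 + 1   →  a_2 = 2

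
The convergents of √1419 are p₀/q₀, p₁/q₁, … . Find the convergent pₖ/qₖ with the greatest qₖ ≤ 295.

8551/227

√1419 = [37; 1, 2, 37, 2, 1, 74, …] (period length 6).
Convergents:
  p_0/q_0 = 37/1
  p_1/q_1 = 38/1
  p_2/q_2 = 113/3
  p_3/q_3 = 4219/112
  p_4/q_4 = 8551/227
  p_5/q_5 = 12770/339
q_4 = 227 ≤ 295 < 339 = q_5, so the answer is 8551/227.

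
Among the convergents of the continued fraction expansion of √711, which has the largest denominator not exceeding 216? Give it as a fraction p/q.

4293/161

√711 = [26; 1, 1, 1, 52, …] (period length 4).
Convergents:
  p_0/q_0 = 26/1
  p_1/q_1 = 27/1
  p_2/q_2 = 53/2
  p_3/q_3 = 80/3
  p_4/q_4 = 4213/158
  p_5/q_5 = 4293/161
  p_6/q_6 = 8506/319
q_5 = 161 ≤ 216 < 319 = q_6, so the answer is 4293/161.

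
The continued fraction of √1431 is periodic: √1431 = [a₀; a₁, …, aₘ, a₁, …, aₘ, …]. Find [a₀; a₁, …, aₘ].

[37; 1, 4, 1, 4, 1, 74]

a₀ = ⌊√1431⌋ = 37.
With m₀=0, d₀=1 and mₖ₊₁ = dₖaₖ − mₖ, dₖ₊₁ = (n − mₖ₊₁²)/dₖ, aₖ₊₁ = ⌊(a₀+mₖ₊₁)/dₖ₊₁⌋:
  k=1: m=37, d=62, a=1
  k=2: m=25, d=13, a=4
  k=3: m=27, d=54, a=1
  k=4: m=27, d=13, a=4
  k=5: m=25, d=62, a=1
  k=6: m=37, d=1, a=74
d=1 and a=2a₀=74 at k=6, so the next step gives (m, d) = (37, 62) again — its k=1 value — and the period has length 6.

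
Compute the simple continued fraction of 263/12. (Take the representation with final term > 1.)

[21; 1, 11]

263 = 21×12 + 11
12 = 1×11 + 1
11 = 11×1 + 0  (stop)
So 263/12 = [21; 1, 11].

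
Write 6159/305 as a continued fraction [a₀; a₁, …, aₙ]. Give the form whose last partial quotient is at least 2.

6159 = 20×305 + 59
305 = 5×59 + 10
59 = 5×10 + 9
10 = 1×9 + 1
9 = 9×1 + 0  (stop)
So 6159/305 = [20; 5, 5, 1, 9].

[20; 5, 5, 1, 9]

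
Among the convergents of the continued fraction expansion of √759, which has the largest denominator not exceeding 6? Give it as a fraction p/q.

√759 = [27; 1, 1, 4, 1, 1, 54, …] (period length 6).
Convergents:
  p_0/q_0 = 27/1
  p_1/q_1 = 28/1
  p_2/q_2 = 55/2
  p_3/q_3 = 248/9
q_2 = 2 ≤ 6 < 9 = q_3, so the answer is 55/2.

55/2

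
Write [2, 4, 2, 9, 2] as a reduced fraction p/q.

Using pₖ = aₖpₖ₋₁ + pₖ₋₂ and qₖ = aₖqₖ₋₁ + qₖ₋₂:
  k=0: a=2, p=2, q=1
  k=1: a=4, p=9, q=4
  k=2: a=2, p=20, q=9
  k=3: a=9, p=189, q=85
  k=4: a=2, p=398, q=179

398/179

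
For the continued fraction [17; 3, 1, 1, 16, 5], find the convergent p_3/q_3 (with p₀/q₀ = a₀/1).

Using pₖ = aₖpₖ₋₁ + pₖ₋₂, qₖ = aₖqₖ₋₁ + qₖ₋₂ (with p₋₁=1, p₋₂=0, q₋₁=0, q₋₂=1):
  k=0: a=17, p=17, q=1
  k=1: a=3, p=52, q=3
  k=2: a=1, p=69, q=4
  k=3: a=1, p=121, q=7

121/7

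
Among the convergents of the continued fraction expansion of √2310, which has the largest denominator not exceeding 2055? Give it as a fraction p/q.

73872/1537

√2310 = [48; 16, 96, …] (period length 2).
Convergents:
  p_0/q_0 = 48/1
  p_1/q_1 = 769/16
  p_2/q_2 = 73872/1537
  p_3/q_3 = 1182721/24608
q_2 = 1537 ≤ 2055 < 24608 = q_3, so the answer is 73872/1537.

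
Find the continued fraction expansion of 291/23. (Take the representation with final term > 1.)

[12; 1, 1, 1, 7]

291 = 12·23 + 15
23 = 1·15 + 8
15 = 1·8 + 7
8 = 1·7 + 1
7 = 7·1 + 0  (stop)
So 291/23 = [12; 1, 1, 1, 7].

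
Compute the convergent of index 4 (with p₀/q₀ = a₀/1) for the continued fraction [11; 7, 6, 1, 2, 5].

Using pₖ = aₖpₖ₋₁ + pₖ₋₂, qₖ = aₖqₖ₋₁ + qₖ₋₂ (with p₋₁=1, p₋₂=0, q₋₁=0, q₋₂=1):
  k=0: a=11, p=11, q=1
  k=1: a=7, p=78, q=7
  k=2: a=6, p=479, q=43
  k=3: a=1, p=557, q=50
  k=4: a=2, p=1593, q=143

1593/143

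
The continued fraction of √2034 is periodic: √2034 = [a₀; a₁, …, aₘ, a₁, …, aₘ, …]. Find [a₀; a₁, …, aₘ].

a₀ = ⌊√2034⌋ = 45.
With m₀=0, d₀=1 and mₖ₊₁ = dₖaₖ − mₖ, dₖ₊₁ = (n − mₖ₊₁²)/dₖ, aₖ₊₁ = ⌊(a₀+mₖ₊₁)/dₖ₊₁⌋:
  k=1: m=45, d=9, a=10
  k=2: m=45, d=1, a=90
d=1 and a=2a₀=90 at k=2, so the next step gives (m, d) = (45, 9) again — its k=1 value — and the period has length 2.

[45; 10, 90]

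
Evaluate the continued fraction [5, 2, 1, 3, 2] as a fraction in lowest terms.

Using pₖ = aₖpₖ₋₁ + pₖ₋₂ and qₖ = aₖqₖ₋₁ + qₖ₋₂:
  k=0: a=5, p=5, q=1
  k=1: a=2, p=11, q=2
  k=2: a=1, p=16, q=3
  k=3: a=3, p=59, q=11
  k=4: a=2, p=134, q=25

134/25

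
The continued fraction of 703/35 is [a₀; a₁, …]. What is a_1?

703 = 20·35 + 3   →  a_0 = 20
35 = 11·3 + 2   →  a_1 = 11

11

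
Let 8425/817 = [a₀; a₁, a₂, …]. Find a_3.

1

8425 = 10·817 + 255   →  a_0 = 10
817 = 3·255 + 52   →  a_1 = 3
255 = 4·52 + 47   →  a_2 = 4
52 = 1·47 + 5   →  a_3 = 1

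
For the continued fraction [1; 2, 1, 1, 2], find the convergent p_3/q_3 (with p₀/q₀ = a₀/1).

Using pₖ = aₖpₖ₋₁ + pₖ₋₂, qₖ = aₖqₖ₋₁ + qₖ₋₂ (with p₋₁=1, p₋₂=0, q₋₁=0, q₋₂=1):
  k=0: a=1, p=1, q=1
  k=1: a=2, p=3, q=2
  k=2: a=1, p=4, q=3
  k=3: a=1, p=7, q=5

7/5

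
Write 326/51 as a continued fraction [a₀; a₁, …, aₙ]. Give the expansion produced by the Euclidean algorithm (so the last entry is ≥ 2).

[6; 2, 1, 1, 4, 2]

326 = 6×51 + 20
51 = 2×20 + 11
20 = 1×11 + 9
11 = 1×9 + 2
9 = 4×2 + 1
2 = 2×1 + 0  (stop)
So 326/51 = [6; 2, 1, 1, 4, 2].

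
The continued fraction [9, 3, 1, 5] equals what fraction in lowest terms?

Using pₖ = aₖpₖ₋₁ + pₖ₋₂ and qₖ = aₖqₖ₋₁ + qₖ₋₂:
  k=0: a=9, p=9, q=1
  k=1: a=3, p=28, q=3
  k=2: a=1, p=37, q=4
  k=3: a=5, p=213, q=23

213/23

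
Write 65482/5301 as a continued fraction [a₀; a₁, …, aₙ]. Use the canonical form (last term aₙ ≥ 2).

[12; 2, 1, 5, 19, 3, 5]

65482 = 12·5301 + 1870
5301 = 2·1870 + 1561
1870 = 1·1561 + 309
1561 = 5·309 + 16
309 = 19·16 + 5
16 = 3·5 + 1
5 = 5·1 + 0  (stop)
So 65482/5301 = [12; 2, 1, 5, 19, 3, 5].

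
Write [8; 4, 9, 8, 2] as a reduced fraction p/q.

5251/637

Using pₖ = aₖpₖ₋₁ + pₖ₋₂ and qₖ = aₖqₖ₋₁ + qₖ₋₂:
  k=0: a=8, p=8, q=1
  k=1: a=4, p=33, q=4
  k=2: a=9, p=305, q=37
  k=3: a=8, p=2473, q=300
  k=4: a=2, p=5251, q=637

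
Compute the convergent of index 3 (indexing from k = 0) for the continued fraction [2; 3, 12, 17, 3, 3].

1469/632

Using pₖ = aₖpₖ₋₁ + pₖ₋₂, qₖ = aₖqₖ₋₁ + qₖ₋₂ (with p₋₁=1, p₋₂=0, q₋₁=0, q₋₂=1):
  k=0: a=2, p=2, q=1
  k=1: a=3, p=7, q=3
  k=2: a=12, p=86, q=37
  k=3: a=17, p=1469, q=632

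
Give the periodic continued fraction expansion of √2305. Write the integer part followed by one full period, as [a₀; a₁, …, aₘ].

a₀ = ⌊√2305⌋ = 48.
With m₀=0, d₀=1 and mₖ₊₁ = dₖaₖ − mₖ, dₖ₊₁ = (n − mₖ₊₁²)/dₖ, aₖ₊₁ = ⌊(a₀+mₖ₊₁)/dₖ₊₁⌋:
  k=1: m=48, d=1, a=96
d=1 and a=2a₀=96 at k=1, so the next step gives (m, d) = (48, 1) again — its k=1 value — and the period has length 1.

[48; 96]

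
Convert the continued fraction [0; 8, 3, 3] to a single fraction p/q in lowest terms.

10/83

Fold from the inside: start with 3/1.
  3 + 1/3 = 10/3
  8 + 3/10 = 83/10
  0 + 10/83 = 10/83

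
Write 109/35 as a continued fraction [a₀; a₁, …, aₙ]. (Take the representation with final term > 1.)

[3; 8, 1, 3]

109 = 3·35 + 4
35 = 8·4 + 3
4 = 1·3 + 1
3 = 3·1 + 0  (stop)
So 109/35 = [3; 8, 1, 3].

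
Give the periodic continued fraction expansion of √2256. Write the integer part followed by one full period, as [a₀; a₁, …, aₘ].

[47; 2, 94]

a₀ = ⌊√2256⌋ = 47.
With m₀=0, d₀=1 and mₖ₊₁ = dₖaₖ − mₖ, dₖ₊₁ = (n − mₖ₊₁²)/dₖ, aₖ₊₁ = ⌊(a₀+mₖ₊₁)/dₖ₊₁⌋:
  k=1: m=47, d=47, a=2
  k=2: m=47, d=1, a=94
d=1 and a=2a₀=94 at k=2, so the next step gives (m, d) = (47, 47) again — its k=1 value — and the period has length 2.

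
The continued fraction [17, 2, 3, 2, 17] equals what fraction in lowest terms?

4865/279

Using pₖ = aₖpₖ₋₁ + pₖ₋₂ and qₖ = aₖqₖ₋₁ + qₖ₋₂:
  k=0: a=17, p=17, q=1
  k=1: a=2, p=35, q=2
  k=2: a=3, p=122, q=7
  k=3: a=2, p=279, q=16
  k=4: a=17, p=4865, q=279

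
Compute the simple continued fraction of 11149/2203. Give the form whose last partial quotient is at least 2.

11149 = 5×2203 + 134
2203 = 16×134 + 59
134 = 2×59 + 16
59 = 3×16 + 11
16 = 1×11 + 5
11 = 2×5 + 1
5 = 5×1 + 0  (stop)
So 11149/2203 = [5; 16, 2, 3, 1, 2, 5].

[5; 16, 2, 3, 1, 2, 5]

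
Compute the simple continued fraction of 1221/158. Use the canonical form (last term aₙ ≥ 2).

1221 = 7×158 + 115
158 = 1×115 + 43
115 = 2×43 + 29
43 = 1×29 + 14
29 = 2×14 + 1
14 = 14×1 + 0  (stop)
So 1221/158 = [7; 1, 2, 1, 2, 14].

[7; 1, 2, 1, 2, 14]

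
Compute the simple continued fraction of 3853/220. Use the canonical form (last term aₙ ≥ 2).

3853 = 17*220 + 113
220 = 1*113 + 107
113 = 1*107 + 6
107 = 17*6 + 5
6 = 1*5 + 1
5 = 5*1 + 0  (stop)
So 3853/220 = [17; 1, 1, 17, 1, 5].

[17; 1, 1, 17, 1, 5]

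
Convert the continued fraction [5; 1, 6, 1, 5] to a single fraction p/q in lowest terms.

276/47

Fold from the inside: start with 5/1.
  1 + 1/5 = 6/5
  6 + 5/6 = 41/6
  1 + 6/41 = 47/41
  5 + 41/47 = 276/47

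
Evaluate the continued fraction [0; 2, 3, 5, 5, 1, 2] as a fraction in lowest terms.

281/650

Fold from the inside: start with 2/1.
  1 + 1/2 = 3/2
  5 + 2/3 = 17/3
  5 + 3/17 = 88/17
  3 + 17/88 = 281/88
  2 + 88/281 = 650/281
  0 + 281/650 = 281/650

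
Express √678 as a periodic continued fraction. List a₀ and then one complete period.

a₀ = ⌊√678⌋ = 26.
With m₀=0, d₀=1 and mₖ₊₁ = dₖaₖ − mₖ, dₖ₊₁ = (n − mₖ₊₁²)/dₖ, aₖ₊₁ = ⌊(a₀+mₖ₊₁)/dₖ₊₁⌋:
  k=1: m=26, d=2, a=26
  k=2: m=26, d=1, a=52
d=1 and a=2a₀=52 at k=2, so the next step gives (m, d) = (26, 2) again — its k=1 value — and the period has length 2.

[26; 26, 52]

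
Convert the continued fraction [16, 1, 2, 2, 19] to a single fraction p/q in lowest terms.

Fold from the inside: start with 19/1.
  2 + 1/19 = 39/19
  2 + 19/39 = 97/39
  1 + 39/97 = 136/97
  16 + 97/136 = 2273/136

2273/136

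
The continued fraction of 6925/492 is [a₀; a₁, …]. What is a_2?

3

6925 = 14·492 + 37   →  a_0 = 14
492 = 13·37 + 11   →  a_1 = 13
37 = 3·11 + 4   →  a_2 = 3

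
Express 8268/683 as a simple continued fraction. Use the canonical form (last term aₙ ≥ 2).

[12; 9, 2, 17, 2]

8268 = 12·683 + 72
683 = 9·72 + 35
72 = 2·35 + 2
35 = 17·2 + 1
2 = 2·1 + 0  (stop)
So 8268/683 = [12; 9, 2, 17, 2].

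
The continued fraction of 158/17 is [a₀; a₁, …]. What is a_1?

3

158 = 9·17 + 5   →  a_0 = 9
17 = 3·5 + 2   →  a_1 = 3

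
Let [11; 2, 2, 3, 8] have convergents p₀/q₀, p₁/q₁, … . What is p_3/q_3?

Using pₖ = aₖpₖ₋₁ + pₖ₋₂, qₖ = aₖqₖ₋₁ + qₖ₋₂ (with p₋₁=1, p₋₂=0, q₋₁=0, q₋₂=1):
  k=0: a=11, p=11, q=1
  k=1: a=2, p=23, q=2
  k=2: a=2, p=57, q=5
  k=3: a=3, p=194, q=17

194/17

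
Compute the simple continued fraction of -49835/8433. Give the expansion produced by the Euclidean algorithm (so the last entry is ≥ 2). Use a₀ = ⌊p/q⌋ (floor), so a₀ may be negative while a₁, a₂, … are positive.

-49835 = -6*8433 + 763
8433 = 11*763 + 40
763 = 19*40 + 3
40 = 13*3 + 1
3 = 3*1 + 0  (stop)
So -49835/8433 = [-6; 11, 19, 13, 3].

[-6; 11, 19, 13, 3]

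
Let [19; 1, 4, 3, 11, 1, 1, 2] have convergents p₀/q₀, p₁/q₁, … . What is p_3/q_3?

317/16

Using pₖ = aₖpₖ₋₁ + pₖ₋₂, qₖ = aₖqₖ₋₁ + qₖ₋₂ (with p₋₁=1, p₋₂=0, q₋₁=0, q₋₂=1):
  k=0: a=19, p=19, q=1
  k=1: a=1, p=20, q=1
  k=2: a=4, p=99, q=5
  k=3: a=3, p=317, q=16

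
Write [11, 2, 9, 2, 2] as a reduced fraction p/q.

1136/99

Fold from the inside: start with 2/1.
  2 + 1/2 = 5/2
  9 + 2/5 = 47/5
  2 + 5/47 = 99/47
  11 + 47/99 = 1136/99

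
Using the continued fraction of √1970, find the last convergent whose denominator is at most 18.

577/13

√1970 = [44; 2, 1, 1, 2, 88, …] (period length 5).
Convergents:
  p_0/q_0 = 44/1
  p_1/q_1 = 89/2
  p_2/q_2 = 133/3
  p_3/q_3 = 222/5
  p_4/q_4 = 577/13
  p_5/q_5 = 50998/1149
q_4 = 13 ≤ 18 < 1149 = q_5, so the answer is 577/13.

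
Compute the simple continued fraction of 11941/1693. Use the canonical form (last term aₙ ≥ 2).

11941 = 7*1693 + 90
1693 = 18*90 + 73
90 = 1*73 + 17
73 = 4*17 + 5
17 = 3*5 + 2
5 = 2*2 + 1
2 = 2*1 + 0  (stop)
So 11941/1693 = [7; 18, 1, 4, 3, 2, 2].

[7; 18, 1, 4, 3, 2, 2]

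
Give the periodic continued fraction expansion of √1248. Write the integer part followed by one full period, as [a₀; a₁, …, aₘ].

[35; 3, 17, 3, 70]

a₀ = ⌊√1248⌋ = 35.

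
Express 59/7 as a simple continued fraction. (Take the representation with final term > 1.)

[8; 2, 3]

59 = 8×7 + 3
7 = 2×3 + 1
3 = 3×1 + 0  (stop)
So 59/7 = [8; 2, 3].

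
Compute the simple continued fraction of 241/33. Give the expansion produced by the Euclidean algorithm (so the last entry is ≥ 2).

241 = 7×33 + 10
33 = 3×10 + 3
10 = 3×3 + 1
3 = 3×1 + 0  (stop)
So 241/33 = [7; 3, 3, 3].

[7; 3, 3, 3]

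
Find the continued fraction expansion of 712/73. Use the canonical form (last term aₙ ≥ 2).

[9; 1, 3, 18]

712 = 9·73 + 55
73 = 1·55 + 18
55 = 3·18 + 1
18 = 18·1 + 0  (stop)
So 712/73 = [9; 1, 3, 18].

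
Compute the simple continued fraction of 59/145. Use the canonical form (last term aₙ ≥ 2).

[0; 2, 2, 5, 2, 2]

59 = 0×145 + 59
145 = 2×59 + 27
59 = 2×27 + 5
27 = 5×5 + 2
5 = 2×2 + 1
2 = 2×1 + 0  (stop)
So 59/145 = [0; 2, 2, 5, 2, 2].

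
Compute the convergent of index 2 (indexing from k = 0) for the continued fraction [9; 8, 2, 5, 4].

155/17

Using pₖ = aₖpₖ₋₁ + pₖ₋₂, qₖ = aₖqₖ₋₁ + qₖ₋₂ (with p₋₁=1, p₋₂=0, q₋₁=0, q₋₂=1):
  k=0: a=9, p=9, q=1
  k=1: a=8, p=73, q=8
  k=2: a=2, p=155, q=17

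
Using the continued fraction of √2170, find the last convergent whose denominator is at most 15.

√2170 = [46; 1, 1, 2, 1, 1, 92, …] (period length 6).
Convergents:
  p_0/q_0 = 46/1
  p_1/q_1 = 47/1
  p_2/q_2 = 93/2
  p_3/q_3 = 233/5
  p_4/q_4 = 326/7
  p_5/q_5 = 559/12
  p_6/q_6 = 51754/1111
q_5 = 12 ≤ 15 < 1111 = q_6, so the answer is 559/12.

559/12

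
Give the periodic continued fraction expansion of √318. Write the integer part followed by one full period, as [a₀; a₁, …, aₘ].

a₀ = ⌊√318⌋ = 17.
With m₀=0, d₀=1 and mₖ₊₁ = dₖaₖ − mₖ, dₖ₊₁ = (n − mₖ₊₁²)/dₖ, aₖ₊₁ = ⌊(a₀+mₖ₊₁)/dₖ₊₁⌋:
  k=1: m=17, d=29, a=1
  k=2: m=12, d=6, a=4
  k=3: m=12, d=29, a=1
  k=4: m=17, d=1, a=34
d=1 and a=2a₀=34 at k=4, so the next step gives (m, d) = (17, 29) again — its k=1 value — and the period has length 4.

[17; 1, 4, 1, 34]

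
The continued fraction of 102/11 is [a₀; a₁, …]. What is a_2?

1

102 = 9·11 + 3   →  a_0 = 9
11 = 3·3 + 2   →  a_1 = 3
3 = 1·2 + 1   →  a_2 = 1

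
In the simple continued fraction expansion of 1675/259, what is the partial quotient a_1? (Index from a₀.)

2

1675 = 6·259 + 121   →  a_0 = 6
259 = 2·121 + 17   →  a_1 = 2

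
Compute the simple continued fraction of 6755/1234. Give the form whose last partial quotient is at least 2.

[5; 2, 9, 7, 9]

6755 = 5×1234 + 585
1234 = 2×585 + 64
585 = 9×64 + 9
64 = 7×9 + 1
9 = 9×1 + 0  (stop)
So 6755/1234 = [5; 2, 9, 7, 9].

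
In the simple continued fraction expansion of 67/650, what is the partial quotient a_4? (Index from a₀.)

2

67 = 0·650 + 67   →  a_0 = 0
650 = 9·67 + 47   →  a_1 = 9
67 = 1·47 + 20   →  a_2 = 1
47 = 2·20 + 7   →  a_3 = 2
20 = 2·7 + 6   →  a_4 = 2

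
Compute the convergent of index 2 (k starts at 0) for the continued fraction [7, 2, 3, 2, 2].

Using pₖ = aₖpₖ₋₁ + pₖ₋₂, qₖ = aₖqₖ₋₁ + qₖ₋₂ (with p₋₁=1, p₋₂=0, q₋₁=0, q₋₂=1):
  k=0: a=7, p=7, q=1
  k=1: a=2, p=15, q=2
  k=2: a=3, p=52, q=7

52/7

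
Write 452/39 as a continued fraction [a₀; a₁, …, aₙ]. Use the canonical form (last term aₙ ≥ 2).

452 = 11·39 + 23
39 = 1·23 + 16
23 = 1·16 + 7
16 = 2·7 + 2
7 = 3·2 + 1
2 = 2·1 + 0  (stop)
So 452/39 = [11; 1, 1, 2, 3, 2].

[11; 1, 1, 2, 3, 2]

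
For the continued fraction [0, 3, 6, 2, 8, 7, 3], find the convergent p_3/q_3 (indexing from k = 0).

Using pₖ = aₖpₖ₋₁ + pₖ₋₂, qₖ = aₖqₖ₋₁ + qₖ₋₂ (with p₋₁=1, p₋₂=0, q₋₁=0, q₋₂=1):
  k=0: a=0, p=0, q=1
  k=1: a=3, p=1, q=3
  k=2: a=6, p=6, q=19
  k=3: a=2, p=13, q=41

13/41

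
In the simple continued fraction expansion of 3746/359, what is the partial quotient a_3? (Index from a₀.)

3

3746 = 10·359 + 156   →  a_0 = 10
359 = 2·156 + 47   →  a_1 = 2
156 = 3·47 + 15   →  a_2 = 3
47 = 3·15 + 2   →  a_3 = 3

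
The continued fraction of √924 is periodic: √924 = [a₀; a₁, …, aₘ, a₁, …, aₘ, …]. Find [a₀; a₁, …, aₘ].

a₀ = ⌊√924⌋ = 30.
With m₀=0, d₀=1 and mₖ₊₁ = dₖaₖ − mₖ, dₖ₊₁ = (n − mₖ₊₁²)/dₖ, aₖ₊₁ = ⌊(a₀+mₖ₊₁)/dₖ₊₁⌋:
  k=1: m=30, d=24, a=2
  k=2: m=18, d=25, a=1
  k=3: m=7, d=35, a=1
  k=4: m=28, d=4, a=14
  k=5: m=28, d=35, a=1
  k=6: m=7, d=25, a=1
  k=7: m=18, d=24, a=2
  k=8: m=30, d=1, a=60
d=1 and a=2a₀=60 at k=8, so the next step gives (m, d) = (30, 24) again — its k=1 value — and the period has length 8.

[30; 2, 1, 1, 14, 1, 1, 2, 60]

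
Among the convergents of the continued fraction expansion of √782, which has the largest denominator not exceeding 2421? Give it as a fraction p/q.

√782 = [27; 1, 26, 1, 54, …] (period length 4).
Convergents:
  p_0/q_0 = 27/1
  p_1/q_1 = 28/1
  p_2/q_2 = 755/27
  p_3/q_3 = 783/28
  p_4/q_4 = 43037/1539
  p_5/q_5 = 43820/1567
  p_6/q_6 = 1182357/42281
q_5 = 1567 ≤ 2421 < 42281 = q_6, so the answer is 43820/1567.

43820/1567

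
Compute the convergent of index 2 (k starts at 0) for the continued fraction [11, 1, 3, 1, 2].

47/4

Using pₖ = aₖpₖ₋₁ + pₖ₋₂, qₖ = aₖqₖ₋₁ + qₖ₋₂ (with p₋₁=1, p₋₂=0, q₋₁=0, q₋₂=1):
  k=0: a=11, p=11, q=1
  k=1: a=1, p=12, q=1
  k=2: a=3, p=47, q=4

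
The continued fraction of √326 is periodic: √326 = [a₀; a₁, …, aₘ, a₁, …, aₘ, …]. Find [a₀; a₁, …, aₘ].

a₀ = ⌊√326⌋ = 18.
With m₀=0, d₀=1 and mₖ₊₁ = dₖaₖ − mₖ, dₖ₊₁ = (n − mₖ₊₁²)/dₖ, aₖ₊₁ = ⌊(a₀+mₖ₊₁)/dₖ₊₁⌋:
  k=1: m=18, d=2, a=18
  k=2: m=18, d=1, a=36
d=1 and a=2a₀=36 at k=2, so the next step gives (m, d) = (18, 2) again — its k=1 value — and the period has length 2.

[18; 18, 36]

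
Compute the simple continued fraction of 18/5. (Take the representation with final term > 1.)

18 = 3·5 + 3
5 = 1·3 + 2
3 = 1·2 + 1
2 = 2·1 + 0  (stop)
So 18/5 = [3; 1, 1, 2].

[3; 1, 1, 2]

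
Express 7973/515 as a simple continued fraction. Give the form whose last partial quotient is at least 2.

[15; 2, 13, 19]

7973 = 15·515 + 248
515 = 2·248 + 19
248 = 13·19 + 1
19 = 19·1 + 0  (stop)
So 7973/515 = [15; 2, 13, 19].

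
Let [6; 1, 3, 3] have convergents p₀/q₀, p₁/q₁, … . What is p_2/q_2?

27/4

Using pₖ = aₖpₖ₋₁ + pₖ₋₂, qₖ = aₖqₖ₋₁ + qₖ₋₂ (with p₋₁=1, p₋₂=0, q₋₁=0, q₋₂=1):
  k=0: a=6, p=6, q=1
  k=1: a=1, p=7, q=1
  k=2: a=3, p=27, q=4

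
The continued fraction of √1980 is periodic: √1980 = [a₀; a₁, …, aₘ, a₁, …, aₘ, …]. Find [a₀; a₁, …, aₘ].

[44; 2, 88]

a₀ = ⌊√1980⌋ = 44.
With m₀=0, d₀=1 and mₖ₊₁ = dₖaₖ − mₖ, dₖ₊₁ = (n − mₖ₊₁²)/dₖ, aₖ₊₁ = ⌊(a₀+mₖ₊₁)/dₖ₊₁⌋:
  k=1: m=44, d=44, a=2
  k=2: m=44, d=1, a=88
d=1 and a=2a₀=88 at k=2, so the next step gives (m, d) = (44, 44) again — its k=1 value — and the period has length 2.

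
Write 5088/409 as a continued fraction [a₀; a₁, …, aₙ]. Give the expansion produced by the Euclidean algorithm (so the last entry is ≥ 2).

5088 = 12*409 + 180
409 = 2*180 + 49
180 = 3*49 + 33
49 = 1*33 + 16
33 = 2*16 + 1
16 = 16*1 + 0  (stop)
So 5088/409 = [12; 2, 3, 1, 2, 16].

[12; 2, 3, 1, 2, 16]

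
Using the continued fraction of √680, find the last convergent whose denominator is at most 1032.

17654/677

√680 = [26; 13, 52, …] (period length 2).
Convergents:
  p_0/q_0 = 26/1
  p_1/q_1 = 339/13
  p_2/q_2 = 17654/677
  p_3/q_3 = 229841/8814
q_2 = 677 ≤ 1032 < 8814 = q_3, so the answer is 17654/677.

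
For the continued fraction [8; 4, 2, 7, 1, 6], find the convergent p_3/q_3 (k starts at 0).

Using pₖ = aₖpₖ₋₁ + pₖ₋₂, qₖ = aₖqₖ₋₁ + qₖ₋₂ (with p₋₁=1, p₋₂=0, q₋₁=0, q₋₂=1):
  k=0: a=8, p=8, q=1
  k=1: a=4, p=33, q=4
  k=2: a=2, p=74, q=9
  k=3: a=7, p=551, q=67

551/67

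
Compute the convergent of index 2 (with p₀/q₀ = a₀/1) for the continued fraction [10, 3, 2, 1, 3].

Using pₖ = aₖpₖ₋₁ + pₖ₋₂, qₖ = aₖqₖ₋₁ + qₖ₋₂ (with p₋₁=1, p₋₂=0, q₋₁=0, q₋₂=1):
  k=0: a=10, p=10, q=1
  k=1: a=3, p=31, q=3
  k=2: a=2, p=72, q=7

72/7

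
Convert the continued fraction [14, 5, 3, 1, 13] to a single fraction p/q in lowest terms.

Fold from the inside: start with 13/1.
  1 + 1/13 = 14/13
  3 + 13/14 = 55/14
  5 + 14/55 = 289/55
  14 + 55/289 = 4101/289

4101/289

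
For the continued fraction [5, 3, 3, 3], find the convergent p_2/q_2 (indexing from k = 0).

53/10

Using pₖ = aₖpₖ₋₁ + pₖ₋₂, qₖ = aₖqₖ₋₁ + qₖ₋₂ (with p₋₁=1, p₋₂=0, q₋₁=0, q₋₂=1):
  k=0: a=5, p=5, q=1
  k=1: a=3, p=16, q=3
  k=2: a=3, p=53, q=10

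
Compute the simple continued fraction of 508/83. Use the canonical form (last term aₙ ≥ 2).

508 = 6·83 + 10
83 = 8·10 + 3
10 = 3·3 + 1
3 = 3·1 + 0  (stop)
So 508/83 = [6; 8, 3, 3].

[6; 8, 3, 3]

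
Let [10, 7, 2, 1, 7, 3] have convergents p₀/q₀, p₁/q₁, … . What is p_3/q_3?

Using pₖ = aₖpₖ₋₁ + pₖ₋₂, qₖ = aₖqₖ₋₁ + qₖ₋₂ (with p₋₁=1, p₋₂=0, q₋₁=0, q₋₂=1):
  k=0: a=10, p=10, q=1
  k=1: a=7, p=71, q=7
  k=2: a=2, p=152, q=15
  k=3: a=1, p=223, q=22

223/22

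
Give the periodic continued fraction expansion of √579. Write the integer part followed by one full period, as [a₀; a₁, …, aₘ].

[24; 16, 48]

a₀ = ⌊√579⌋ = 24.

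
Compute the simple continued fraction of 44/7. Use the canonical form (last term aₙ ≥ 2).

[6; 3, 2]

44 = 6·7 + 2
7 = 3·2 + 1
2 = 2·1 + 0  (stop)
So 44/7 = [6; 3, 2].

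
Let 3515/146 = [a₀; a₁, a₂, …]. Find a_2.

3515 = 24·146 + 11   →  a_0 = 24
146 = 13·11 + 3   →  a_1 = 13
11 = 3·3 + 2   →  a_2 = 3

3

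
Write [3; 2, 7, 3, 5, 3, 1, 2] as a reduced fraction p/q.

Fold from the inside: start with 2/1.
  1 + 1/2 = 3/2
  3 + 2/3 = 11/3
  5 + 3/11 = 58/11
  3 + 11/58 = 185/58
  7 + 58/185 = 1353/185
  2 + 185/1353 = 2891/1353
  3 + 1353/2891 = 10026/2891

10026/2891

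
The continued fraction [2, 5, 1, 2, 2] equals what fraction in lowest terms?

87/40

Fold from the inside: start with 2/1.
  2 + 1/2 = 5/2
  1 + 2/5 = 7/5
  5 + 5/7 = 40/7
  2 + 7/40 = 87/40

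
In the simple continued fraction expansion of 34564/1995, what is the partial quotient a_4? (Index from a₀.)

1

34564 = 17·1995 + 649   →  a_0 = 17
1995 = 3·649 + 48   →  a_1 = 3
649 = 13·48 + 25   →  a_2 = 13
48 = 1·25 + 23   →  a_3 = 1
25 = 1·23 + 2   →  a_4 = 1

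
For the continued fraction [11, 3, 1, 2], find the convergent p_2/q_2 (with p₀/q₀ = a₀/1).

45/4

Using pₖ = aₖpₖ₋₁ + pₖ₋₂, qₖ = aₖqₖ₋₁ + qₖ₋₂ (with p₋₁=1, p₋₂=0, q₋₁=0, q₋₂=1):
  k=0: a=11, p=11, q=1
  k=1: a=3, p=34, q=3
  k=2: a=1, p=45, q=4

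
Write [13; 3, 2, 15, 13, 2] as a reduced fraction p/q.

Using pₖ = aₖpₖ₋₁ + pₖ₋₂ and qₖ = aₖqₖ₋₁ + qₖ₋₂:
  k=0: a=13, p=13, q=1
  k=1: a=3, p=40, q=3
  k=2: a=2, p=93, q=7
  k=3: a=15, p=1435, q=108
  k=4: a=13, p=18748, q=1411
  k=5: a=2, p=38931, q=2930

38931/2930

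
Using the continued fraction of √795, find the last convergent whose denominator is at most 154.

1297/46

√795 = [28; 5, 9, 5, 56, …] (period length 4).
Convergents:
  p_0/q_0 = 28/1
  p_1/q_1 = 141/5
  p_2/q_2 = 1297/46
  p_3/q_3 = 6626/235
q_2 = 46 ≤ 154 < 235 = q_3, so the answer is 1297/46.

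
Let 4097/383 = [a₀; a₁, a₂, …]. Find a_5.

5

4097 = 10·383 + 267   →  a_0 = 10
383 = 1·267 + 116   →  a_1 = 1
267 = 2·116 + 35   →  a_2 = 2
116 = 3·35 + 11   →  a_3 = 3
35 = 3·11 + 2   →  a_4 = 3
11 = 5·2 + 1   →  a_5 = 5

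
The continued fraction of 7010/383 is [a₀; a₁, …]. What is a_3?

3

7010 = 18·383 + 116   →  a_0 = 18
383 = 3·116 + 35   →  a_1 = 3
116 = 3·35 + 11   →  a_2 = 3
35 = 3·11 + 2   →  a_3 = 3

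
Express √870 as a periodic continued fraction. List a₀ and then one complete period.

a₀ = ⌊√870⌋ = 29.
With m₀=0, d₀=1 and mₖ₊₁ = dₖaₖ − mₖ, dₖ₊₁ = (n − mₖ₊₁²)/dₖ, aₖ₊₁ = ⌊(a₀+mₖ₊₁)/dₖ₊₁⌋:
  k=1: m=29, d=29, a=2
  k=2: m=29, d=1, a=58
d=1 and a=2a₀=58 at k=2, so the next step gives (m, d) = (29, 29) again — its k=1 value — and the period has length 2.

[29; 2, 58]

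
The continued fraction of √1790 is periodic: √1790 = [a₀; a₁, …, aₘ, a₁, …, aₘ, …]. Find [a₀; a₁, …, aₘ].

a₀ = ⌊√1790⌋ = 42.
With m₀=0, d₀=1 and mₖ₊₁ = dₖaₖ − mₖ, dₖ₊₁ = (n − mₖ₊₁²)/dₖ, aₖ₊₁ = ⌊(a₀+mₖ₊₁)/dₖ₊₁⌋:
  k=1: m=42, d=26, a=3
  k=2: m=36, d=19, a=4
  k=3: m=40, d=10, a=8
  k=4: m=40, d=19, a=4
  k=5: m=36, d=26, a=3
  k=6: m=42, d=1, a=84
d=1 and a=2a₀=84 at k=6, so the next step gives (m, d) = (42, 26) again — its k=1 value — and the period has length 6.

[42; 3, 4, 8, 4, 3, 84]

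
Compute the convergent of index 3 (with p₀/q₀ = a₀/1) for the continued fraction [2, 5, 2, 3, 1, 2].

83/38

Using pₖ = aₖpₖ₋₁ + pₖ₋₂, qₖ = aₖqₖ₋₁ + qₖ₋₂ (with p₋₁=1, p₋₂=0, q₋₁=0, q₋₂=1):
  k=0: a=2, p=2, q=1
  k=1: a=5, p=11, q=5
  k=2: a=2, p=24, q=11
  k=3: a=3, p=83, q=38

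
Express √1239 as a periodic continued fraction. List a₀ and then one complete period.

[35; 5, 70]

a₀ = ⌊√1239⌋ = 35.
With m₀=0, d₀=1 and mₖ₊₁ = dₖaₖ − mₖ, dₖ₊₁ = (n − mₖ₊₁²)/dₖ, aₖ₊₁ = ⌊(a₀+mₖ₊₁)/dₖ₊₁⌋:
  k=1: m=35, d=14, a=5
  k=2: m=35, d=1, a=70
d=1 and a=2a₀=70 at k=2, so the next step gives (m, d) = (35, 14) again — its k=1 value — and the period has length 2.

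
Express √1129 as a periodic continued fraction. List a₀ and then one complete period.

[33; 1, 1, 1, 1, 66]

a₀ = ⌊√1129⌋ = 33.
With m₀=0, d₀=1 and mₖ₊₁ = dₖaₖ − mₖ, dₖ₊₁ = (n − mₖ₊₁²)/dₖ, aₖ₊₁ = ⌊(a₀+mₖ₊₁)/dₖ₊₁⌋:
  k=1: m=33, d=40, a=1
  k=2: m=7, d=27, a=1
  k=3: m=20, d=27, a=1
  k=4: m=7, d=40, a=1
  k=5: m=33, d=1, a=66
d=1 and a=2a₀=66 at k=5, so the next step gives (m, d) = (33, 40) again — its k=1 value — and the period has length 5.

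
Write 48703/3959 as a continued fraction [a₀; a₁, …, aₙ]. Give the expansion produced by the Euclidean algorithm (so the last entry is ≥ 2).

48703 = 12·3959 + 1195
3959 = 3·1195 + 374
1195 = 3·374 + 73
374 = 5·73 + 9
73 = 8·9 + 1
9 = 9·1 + 0  (stop)
So 48703/3959 = [12; 3, 3, 5, 8, 9].

[12; 3, 3, 5, 8, 9]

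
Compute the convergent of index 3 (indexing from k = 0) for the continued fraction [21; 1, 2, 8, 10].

Using pₖ = aₖpₖ₋₁ + pₖ₋₂, qₖ = aₖqₖ₋₁ + qₖ₋₂ (with p₋₁=1, p₋₂=0, q₋₁=0, q₋₂=1):
  k=0: a=21, p=21, q=1
  k=1: a=1, p=22, q=1
  k=2: a=2, p=65, q=3
  k=3: a=8, p=542, q=25

542/25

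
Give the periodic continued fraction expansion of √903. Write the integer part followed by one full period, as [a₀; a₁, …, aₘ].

a₀ = ⌊√903⌋ = 30.
With m₀=0, d₀=1 and mₖ₊₁ = dₖaₖ − mₖ, dₖ₊₁ = (n − mₖ₊₁²)/dₖ, aₖ₊₁ = ⌊(a₀+mₖ₊₁)/dₖ₊₁⌋:
  k=1: m=30, d=3, a=20
  k=2: m=30, d=1, a=60
d=1 and a=2a₀=60 at k=2, so the next step gives (m, d) = (30, 3) again — its k=1 value — and the period has length 2.

[30; 20, 60]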